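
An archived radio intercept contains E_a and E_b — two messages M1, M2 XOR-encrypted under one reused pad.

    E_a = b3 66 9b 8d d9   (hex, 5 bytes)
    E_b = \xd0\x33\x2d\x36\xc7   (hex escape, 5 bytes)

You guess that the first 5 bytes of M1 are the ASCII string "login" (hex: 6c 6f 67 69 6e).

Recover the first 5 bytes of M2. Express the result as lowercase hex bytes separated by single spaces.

First, E_a ⊕ E_b = (M1 ⊕ K) ⊕ (M2 ⊕ K) = M1 ⊕ M2, so the key drops out. Then M2 = (M1 ⊕ M2) ⊕ M1 over the first 5 bytes.
byte 0: (b3 ^ d0) ^ 6c = 63 ^ 6c = 0f
byte 1: (66 ^ 33) ^ 6f = 55 ^ 6f = 3a
byte 2: (9b ^ 2d) ^ 67 = b6 ^ 67 = d1
byte 3: (8d ^ 36) ^ 69 = bb ^ 69 = d2
byte 4: (d9 ^ c7) ^ 6e = 1e ^ 6e = 70

0f 3a d1 d2 70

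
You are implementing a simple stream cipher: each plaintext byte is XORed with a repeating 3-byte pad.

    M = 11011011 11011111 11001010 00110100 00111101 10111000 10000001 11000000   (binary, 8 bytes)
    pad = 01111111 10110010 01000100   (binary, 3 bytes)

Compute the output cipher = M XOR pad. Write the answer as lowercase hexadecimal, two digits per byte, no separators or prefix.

a46d8e4b8ffcfe72

The 3-byte key repeats, so the effective keystream is 7f b2 44 7f b2 44 7f b2.
byte 0: db XOR 7f = a4
byte 1: df XOR b2 = 6d
byte 2: ca XOR 44 = 8e
byte 3: 34 XOR 7f = 4b
byte 4: 3d XOR b2 = 8f
byte 5: b8 XOR 44 = fc
byte 6: 81 XOR 7f = fe
byte 7: c0 XOR b2 = 72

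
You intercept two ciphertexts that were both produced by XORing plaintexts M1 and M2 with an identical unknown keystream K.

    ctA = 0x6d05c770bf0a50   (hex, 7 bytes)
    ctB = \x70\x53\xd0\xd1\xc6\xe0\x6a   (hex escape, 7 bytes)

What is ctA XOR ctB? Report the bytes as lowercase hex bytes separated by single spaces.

1d 56 17 a1 79 ea 3a

ctA ⊕ ctB = (M1 ⊕ K) ⊕ (M2 ⊕ K) = M1 ⊕ M2 — the shared key cancels under XOR.
01101101 xor 01110000 = 00011101
00000101 xor 01010011 = 01010110
11000111 xor 11010000 = 00010111
01110000 xor 11010001 = 10100001
10111111 xor 11000110 = 01111001
00001010 xor 11100000 = 11101010
01010000 xor 01101010 = 00111010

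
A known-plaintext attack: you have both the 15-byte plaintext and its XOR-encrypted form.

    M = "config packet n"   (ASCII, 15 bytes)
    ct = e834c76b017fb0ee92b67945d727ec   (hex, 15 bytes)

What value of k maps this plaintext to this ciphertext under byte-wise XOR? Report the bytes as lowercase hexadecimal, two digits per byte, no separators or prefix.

8b5ba90d6818909ef3d51220a30782

Since ct = M ⊕ k, XORing both sides with M gives k = M ⊕ ct.
01100011 ⊕ 11101000 = 10001011
01101111 ⊕ 00110100 = 01011011
01101110 ⊕ 11000111 = 10101001
01100110 ⊕ 01101011 = 00001101
01101001 ⊕ 00000001 = 01101000
01100111 ⊕ 01111111 = 00011000
00100000 ⊕ 10110000 = 10010000
01110000 ⊕ 11101110 = 10011110
01100001 ⊕ 10010010 = 11110011
01100011 ⊕ 10110110 = 11010101
01101011 ⊕ 01111001 = 00010010
01100101 ⊕ 01000101 = 00100000
01110100 ⊕ 11010111 = 10100011
00100000 ⊕ 00100111 = 00000111
01101110 ⊕ 11101100 = 10000010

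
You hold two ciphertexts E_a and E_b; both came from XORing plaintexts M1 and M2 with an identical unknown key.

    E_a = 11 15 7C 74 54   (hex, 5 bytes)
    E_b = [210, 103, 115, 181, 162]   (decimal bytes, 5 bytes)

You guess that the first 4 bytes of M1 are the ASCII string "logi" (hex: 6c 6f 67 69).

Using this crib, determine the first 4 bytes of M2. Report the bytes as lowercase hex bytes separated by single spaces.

First, E_a ⊕ E_b = (M1 ⊕ K) ⊕ (M2 ⊕ K) = M1 ⊕ M2, so the key drops out. Then M2 = (M1 ⊕ M2) ⊕ M1 over the first 4 bytes.
byte 0: (11 XOR d2) XOR 6c = c3 XOR 6c = af
byte 1: (15 XOR 67) XOR 6f = 72 XOR 6f = 1d
byte 2: (7c XOR 73) XOR 67 = 0f XOR 67 = 68
byte 3: (74 XOR b5) XOR 69 = c1 XOR 69 = a8

af 1d 68 a8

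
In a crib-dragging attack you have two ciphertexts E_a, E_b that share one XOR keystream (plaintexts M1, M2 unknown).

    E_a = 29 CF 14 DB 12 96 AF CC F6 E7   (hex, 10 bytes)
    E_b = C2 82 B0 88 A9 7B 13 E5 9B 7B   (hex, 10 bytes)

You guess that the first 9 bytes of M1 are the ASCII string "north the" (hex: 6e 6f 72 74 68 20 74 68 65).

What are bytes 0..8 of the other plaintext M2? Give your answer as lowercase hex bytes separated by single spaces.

85 22 d6 27 d3 cd c8 41 08

First, E_a ⊕ E_b = (M1 ⊕ K) ⊕ (M2 ⊕ K) = M1 ⊕ M2, so the key drops out. Then M2 = (M1 ⊕ M2) ⊕ M1 over the first 9 bytes.
byte 0: (29 XOR c2) XOR 6e = eb XOR 6e = 85
byte 1: (cf XOR 82) XOR 6f = 4d XOR 6f = 22
byte 2: (14 XOR b0) XOR 72 = a4 XOR 72 = d6
byte 3: (db XOR 88) XOR 74 = 53 XOR 74 = 27
byte 4: (12 XOR a9) XOR 68 = bb XOR 68 = d3
byte 5: (96 XOR 7b) XOR 20 = ed XOR 20 = cd
byte 6: (af XOR 13) XOR 74 = bc XOR 74 = c8
byte 7: (cc XOR e5) XOR 68 = 29 XOR 68 = 41
byte 8: (f6 XOR 9b) XOR 65 = 6d XOR 65 = 08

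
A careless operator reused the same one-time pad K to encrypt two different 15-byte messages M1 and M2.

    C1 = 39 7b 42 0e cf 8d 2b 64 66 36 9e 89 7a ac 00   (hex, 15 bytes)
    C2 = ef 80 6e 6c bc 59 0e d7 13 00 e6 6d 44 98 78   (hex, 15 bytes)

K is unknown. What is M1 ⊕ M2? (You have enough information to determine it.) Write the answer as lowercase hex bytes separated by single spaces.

C1 ⊕ C2 = (M1 ⊕ K) ⊕ (M2 ⊕ K) = M1 ⊕ M2 — the shared key cancels under XOR.
byte 0: 39 XOR ef = d6
byte 1: 7b XOR 80 = fb
byte 2: 42 XOR 6e = 2c
byte 3: 0e XOR 6c = 62
byte 4: cf XOR bc = 73
byte 5: 8d XOR 59 = d4
byte 6: 2b XOR 0e = 25
byte 7: 64 XOR d7 = b3
byte 8: 66 XOR 13 = 75
byte 9: 36 XOR 00 = 36
byte 10: 9e XOR e6 = 78
byte 11: 89 XOR 6d = e4
byte 12: 7a XOR 44 = 3e
byte 13: ac XOR 98 = 34
byte 14: 00 XOR 78 = 78

d6 fb 2c 62 73 d4 25 b3 75 36 78 e4 3e 34 78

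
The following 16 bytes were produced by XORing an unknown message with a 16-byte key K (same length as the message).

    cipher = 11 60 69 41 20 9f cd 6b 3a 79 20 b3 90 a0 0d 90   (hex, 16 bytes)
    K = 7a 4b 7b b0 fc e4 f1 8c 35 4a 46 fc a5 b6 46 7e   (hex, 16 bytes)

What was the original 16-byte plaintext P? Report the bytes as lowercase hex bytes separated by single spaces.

XOR is its own inverse, so applying the key byte-wise gives the result directly.
00010001 xor 01111010 = 01101011
01100000 xor 01001011 = 00101011
01101001 xor 01111011 = 00010010
01000001 xor 10110000 = 11110001
00100000 xor 11111100 = 11011100
10011111 xor 11100100 = 01111011
11001101 xor 11110001 = 00111100
01101011 xor 10001100 = 11100111
00111010 xor 00110101 = 00001111
01111001 xor 01001010 = 00110011
00100000 xor 01000110 = 01100110
10110011 xor 11111100 = 01001111
10010000 xor 10100101 = 00110101
10100000 xor 10110110 = 00010110
00001101 xor 01000110 = 01001011
10010000 xor 01111110 = 11101110

6b 2b 12 f1 dc 7b 3c e7 0f 33 66 4f 35 16 4b ee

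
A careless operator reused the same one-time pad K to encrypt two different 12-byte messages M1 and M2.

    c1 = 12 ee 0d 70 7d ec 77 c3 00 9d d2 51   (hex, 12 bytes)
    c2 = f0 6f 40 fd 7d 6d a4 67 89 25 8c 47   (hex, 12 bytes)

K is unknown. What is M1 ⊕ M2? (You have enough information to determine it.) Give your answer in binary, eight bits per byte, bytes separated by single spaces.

11100010 10000001 01001101 10001101 00000000 10000001 11010011 10100100 10001001 10111000 01011110 00010110

c1 ⊕ c2 = (M1 ⊕ K) ⊕ (M2 ⊕ K) = M1 ⊕ M2 — the shared key cancels under XOR.
12 ^ f0 = e2
ee ^ 6f = 81
0d ^ 40 = 4d
70 ^ fd = 8d
7d ^ 7d = 00
ec ^ 6d = 81
77 ^ a4 = d3
c3 ^ 67 = a4
00 ^ 89 = 89
9d ^ 25 = b8
d2 ^ 8c = 5e
51 ^ 47 = 16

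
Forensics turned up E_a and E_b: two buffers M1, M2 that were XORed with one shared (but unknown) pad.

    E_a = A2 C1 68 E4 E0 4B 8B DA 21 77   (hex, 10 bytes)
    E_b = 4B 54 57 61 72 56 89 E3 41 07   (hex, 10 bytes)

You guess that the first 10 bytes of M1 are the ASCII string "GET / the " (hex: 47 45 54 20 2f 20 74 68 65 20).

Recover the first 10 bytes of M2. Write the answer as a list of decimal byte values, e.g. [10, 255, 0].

[174, 208, 107, 165, 189, 61, 118, 81, 5, 80]

First, E_a ⊕ E_b = (M1 ⊕ K) ⊕ (M2 ⊕ K) = M1 ⊕ M2, so the key drops out. Then M2 = (M1 ⊕ M2) ⊕ M1 over the first 10 bytes.
byte 0: (a2 XOR 4b) XOR 47 = e9 XOR 47 = ae
byte 1: (c1 XOR 54) XOR 45 = 95 XOR 45 = d0
byte 2: (68 XOR 57) XOR 54 = 3f XOR 54 = 6b
byte 3: (e4 XOR 61) XOR 20 = 85 XOR 20 = a5
byte 4: (e0 XOR 72) XOR 2f = 92 XOR 2f = bd
byte 5: (4b XOR 56) XOR 20 = 1d XOR 20 = 3d
byte 6: (8b XOR 89) XOR 74 = 02 XOR 74 = 76
byte 7: (da XOR e3) XOR 68 = 39 XOR 68 = 51
byte 8: (21 XOR 41) XOR 65 = 60 XOR 65 = 05
byte 9: (77 XOR 07) XOR 20 = 70 XOR 20 = 50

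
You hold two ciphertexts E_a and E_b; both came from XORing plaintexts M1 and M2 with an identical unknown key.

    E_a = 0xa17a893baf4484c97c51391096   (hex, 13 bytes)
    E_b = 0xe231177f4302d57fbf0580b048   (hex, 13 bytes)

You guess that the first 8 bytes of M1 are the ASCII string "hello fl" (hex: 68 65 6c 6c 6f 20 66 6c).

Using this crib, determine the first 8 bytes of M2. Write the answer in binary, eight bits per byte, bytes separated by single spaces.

First, E_a ⊕ E_b = (M1 ⊕ K) ⊕ (M2 ⊕ K) = M1 ⊕ M2, so the key drops out. Then M2 = (M1 ⊕ M2) ⊕ M1 over the first 8 bytes.
byte 0: (a1 xor e2) xor 68 = 43 xor 68 = 2b
byte 1: (7a xor 31) xor 65 = 4b xor 65 = 2e
byte 2: (89 xor 17) xor 6c = 9e xor 6c = f2
byte 3: (3b xor 7f) xor 6c = 44 xor 6c = 28
byte 4: (af xor 43) xor 6f = ec xor 6f = 83
byte 5: (44 xor 02) xor 20 = 46 xor 20 = 66
byte 6: (84 xor d5) xor 66 = 51 xor 66 = 37
byte 7: (c9 xor 7f) xor 6c = b6 xor 6c = da

00101011 00101110 11110010 00101000 10000011 01100110 00110111 11011010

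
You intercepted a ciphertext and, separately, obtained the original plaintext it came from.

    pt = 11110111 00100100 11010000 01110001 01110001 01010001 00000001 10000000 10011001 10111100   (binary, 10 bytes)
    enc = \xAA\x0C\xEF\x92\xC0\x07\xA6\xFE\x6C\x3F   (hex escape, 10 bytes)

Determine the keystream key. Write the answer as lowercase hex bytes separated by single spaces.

5d 28 3f e3 b1 56 a7 7e f5 83

Since enc = pt ⊕ key, XORing both sides with pt gives key = pt ⊕ enc.
byte 0: f7 XOR aa = 5d
byte 1: 24 XOR 0c = 28
byte 2: d0 XOR ef = 3f
byte 3: 71 XOR 92 = e3
byte 4: 71 XOR c0 = b1
byte 5: 51 XOR 07 = 56
byte 6: 01 XOR a6 = a7
byte 7: 80 XOR fe = 7e
byte 8: 99 XOR 6c = f5
byte 9: bc XOR 3f = 83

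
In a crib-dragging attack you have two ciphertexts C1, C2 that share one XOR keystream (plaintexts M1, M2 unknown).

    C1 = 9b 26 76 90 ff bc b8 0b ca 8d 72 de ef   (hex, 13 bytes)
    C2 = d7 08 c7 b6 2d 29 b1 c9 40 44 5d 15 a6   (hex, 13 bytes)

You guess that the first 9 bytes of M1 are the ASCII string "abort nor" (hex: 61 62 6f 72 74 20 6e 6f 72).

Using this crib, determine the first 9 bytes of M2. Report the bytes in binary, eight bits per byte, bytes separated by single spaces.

First, C1 ⊕ C2 = (M1 ⊕ K) ⊕ (M2 ⊕ K) = M1 ⊕ M2, so the key drops out. Then M2 = (M1 ⊕ M2) ⊕ M1 over the first 9 bytes.
byte 0: (9b XOR d7) XOR 61 = 4c XOR 61 = 2d
byte 1: (26 XOR 08) XOR 62 = 2e XOR 62 = 4c
byte 2: (76 XOR c7) XOR 6f = b1 XOR 6f = de
byte 3: (90 XOR b6) XOR 72 = 26 XOR 72 = 54
byte 4: (ff XOR 2d) XOR 74 = d2 XOR 74 = a6
byte 5: (bc XOR 29) XOR 20 = 95 XOR 20 = b5
byte 6: (b8 XOR b1) XOR 6e = 09 XOR 6e = 67
byte 7: (0b XOR c9) XOR 6f = c2 XOR 6f = ad
byte 8: (ca XOR 40) XOR 72 = 8a XOR 72 = f8

00101101 01001100 11011110 01010100 10100110 10110101 01100111 10101101 11111000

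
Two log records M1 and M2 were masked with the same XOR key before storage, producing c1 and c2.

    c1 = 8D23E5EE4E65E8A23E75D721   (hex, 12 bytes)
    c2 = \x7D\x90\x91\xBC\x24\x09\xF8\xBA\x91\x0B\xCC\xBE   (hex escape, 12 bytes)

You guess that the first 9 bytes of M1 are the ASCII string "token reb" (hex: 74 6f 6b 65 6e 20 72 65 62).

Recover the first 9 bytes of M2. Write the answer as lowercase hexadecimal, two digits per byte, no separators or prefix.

First, c1 ⊕ c2 = (M1 ⊕ K) ⊕ (M2 ⊕ K) = M1 ⊕ M2, so the key drops out. Then M2 = (M1 ⊕ M2) ⊕ M1 over the first 9 bytes.
byte 0: (8d xor 7d) xor 74 = f0 xor 74 = 84
byte 1: (23 xor 90) xor 6f = b3 xor 6f = dc
byte 2: (e5 xor 91) xor 6b = 74 xor 6b = 1f
byte 3: (ee xor bc) xor 65 = 52 xor 65 = 37
byte 4: (4e xor 24) xor 6e = 6a xor 6e = 04
byte 5: (65 xor 09) xor 20 = 6c xor 20 = 4c
byte 6: (e8 xor f8) xor 72 = 10 xor 72 = 62
byte 7: (a2 xor ba) xor 65 = 18 xor 65 = 7d
byte 8: (3e xor 91) xor 62 = af xor 62 = cd

84dc1f37044c627dcd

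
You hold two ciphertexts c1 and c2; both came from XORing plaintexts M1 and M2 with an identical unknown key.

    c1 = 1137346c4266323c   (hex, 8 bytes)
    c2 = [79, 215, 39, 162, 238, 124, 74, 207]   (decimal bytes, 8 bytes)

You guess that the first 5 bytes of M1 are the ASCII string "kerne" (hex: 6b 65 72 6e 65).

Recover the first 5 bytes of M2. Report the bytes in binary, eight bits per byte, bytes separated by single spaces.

00110101 10000101 01100001 10100000 11001001

First, c1 ⊕ c2 = (M1 ⊕ K) ⊕ (M2 ⊕ K) = M1 ⊕ M2, so the key drops out. Then M2 = (M1 ⊕ M2) ⊕ M1 over the first 5 bytes.
byte 0: (11 XOR 4f) XOR 6b = 5e XOR 6b = 35
byte 1: (37 XOR d7) XOR 65 = e0 XOR 65 = 85
byte 2: (34 XOR 27) XOR 72 = 13 XOR 72 = 61
byte 3: (6c XOR a2) XOR 6e = ce XOR 6e = a0
byte 4: (42 XOR ee) XOR 65 = ac XOR 65 = c9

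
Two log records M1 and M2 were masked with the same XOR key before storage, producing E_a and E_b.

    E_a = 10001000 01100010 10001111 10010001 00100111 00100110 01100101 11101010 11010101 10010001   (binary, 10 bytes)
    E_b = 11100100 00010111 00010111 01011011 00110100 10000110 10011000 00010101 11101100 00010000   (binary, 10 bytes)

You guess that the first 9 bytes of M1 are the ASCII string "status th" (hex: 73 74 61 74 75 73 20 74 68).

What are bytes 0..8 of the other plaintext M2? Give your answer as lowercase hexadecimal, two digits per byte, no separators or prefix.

First, E_a ⊕ E_b = (M1 ⊕ K) ⊕ (M2 ⊕ K) = M1 ⊕ M2, so the key drops out. Then M2 = (M1 ⊕ M2) ⊕ M1 over the first 9 bytes.
byte 0: (88 ^ e4) ^ 73 = 6c ^ 73 = 1f
byte 1: (62 ^ 17) ^ 74 = 75 ^ 74 = 01
byte 2: (8f ^ 17) ^ 61 = 98 ^ 61 = f9
byte 3: (91 ^ 5b) ^ 74 = ca ^ 74 = be
byte 4: (27 ^ 34) ^ 75 = 13 ^ 75 = 66
byte 5: (26 ^ 86) ^ 73 = a0 ^ 73 = d3
byte 6: (65 ^ 98) ^ 20 = fd ^ 20 = dd
byte 7: (ea ^ 15) ^ 74 = ff ^ 74 = 8b
byte 8: (d5 ^ ec) ^ 68 = 39 ^ 68 = 51

1f01f9be66d3dd8b51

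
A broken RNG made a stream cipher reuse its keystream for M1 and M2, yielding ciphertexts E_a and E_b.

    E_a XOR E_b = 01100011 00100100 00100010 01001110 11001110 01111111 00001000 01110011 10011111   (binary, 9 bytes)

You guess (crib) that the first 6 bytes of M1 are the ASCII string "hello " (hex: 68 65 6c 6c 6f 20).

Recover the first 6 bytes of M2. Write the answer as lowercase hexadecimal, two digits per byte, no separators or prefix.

0b414e22a15f

Since E_a ⊕ E_b = M1 ⊕ M2, XORing with the guessed M1 bytes yields the corresponding M2 bytes: M2 = (E_a ⊕ E_b) ⊕ M1.
byte 0: 63 xor 68 = 0b
byte 1: 24 xor 65 = 41
byte 2: 22 xor 6c = 4e
byte 3: 4e xor 6c = 22
byte 4: ce xor 6f = a1
byte 5: 7f xor 20 = 5f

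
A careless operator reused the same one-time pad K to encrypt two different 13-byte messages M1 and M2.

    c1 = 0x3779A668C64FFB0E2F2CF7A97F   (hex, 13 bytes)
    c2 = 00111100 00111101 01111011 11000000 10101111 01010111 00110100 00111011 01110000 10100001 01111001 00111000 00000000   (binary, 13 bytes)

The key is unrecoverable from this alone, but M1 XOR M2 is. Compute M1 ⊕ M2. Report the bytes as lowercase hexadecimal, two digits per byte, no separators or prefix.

c1 ⊕ c2 = (M1 ⊕ K) ⊕ (M2 ⊕ K) = M1 ⊕ M2 — the shared key cancels under XOR.
byte 0: 37 ⊕ 3c = 0b
byte 1: 79 ⊕ 3d = 44
byte 2: a6 ⊕ 7b = dd
byte 3: 68 ⊕ c0 = a8
byte 4: c6 ⊕ af = 69
byte 5: 4f ⊕ 57 = 18
byte 6: fb ⊕ 34 = cf
byte 7: 0e ⊕ 3b = 35
byte 8: 2f ⊕ 70 = 5f
byte 9: 2c ⊕ a1 = 8d
byte 10: f7 ⊕ 79 = 8e
byte 11: a9 ⊕ 38 = 91
byte 12: 7f ⊕ 00 = 7f

0b44dda86918cf355f8d8e917f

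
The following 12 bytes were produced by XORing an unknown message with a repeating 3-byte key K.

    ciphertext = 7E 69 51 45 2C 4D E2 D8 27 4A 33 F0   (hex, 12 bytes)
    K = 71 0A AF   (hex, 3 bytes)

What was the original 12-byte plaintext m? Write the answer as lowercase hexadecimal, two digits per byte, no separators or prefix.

0f63fe3426e293d2883b395f

The 3-byte key repeats, so the effective keystream is 71 0a af 71 0a af 71 0a af 71 0a af.
byte 0: 7e XOR 71 = 0f
byte 1: 69 XOR 0a = 63
byte 2: 51 XOR af = fe
byte 3: 45 XOR 71 = 34
byte 4: 2c XOR 0a = 26
byte 5: 4d XOR af = e2
byte 6: e2 XOR 71 = 93
byte 7: d8 XOR 0a = d2
byte 8: 27 XOR af = 88
byte 9: 4a XOR 71 = 3b
byte 10: 33 XOR 0a = 39
byte 11: f0 XOR af = 5f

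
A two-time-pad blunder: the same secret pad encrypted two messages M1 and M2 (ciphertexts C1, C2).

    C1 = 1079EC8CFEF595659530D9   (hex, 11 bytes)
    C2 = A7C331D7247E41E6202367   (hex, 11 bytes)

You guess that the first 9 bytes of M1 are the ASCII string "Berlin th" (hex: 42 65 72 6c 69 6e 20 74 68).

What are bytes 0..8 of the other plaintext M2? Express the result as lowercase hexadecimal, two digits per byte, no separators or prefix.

First, C1 ⊕ C2 = (M1 ⊕ K) ⊕ (M2 ⊕ K) = M1 ⊕ M2, so the key drops out. Then M2 = (M1 ⊕ M2) ⊕ M1 over the first 9 bytes.
byte 0: (10 xor a7) xor 42 = b7 xor 42 = f5
byte 1: (79 xor c3) xor 65 = ba xor 65 = df
byte 2: (ec xor 31) xor 72 = dd xor 72 = af
byte 3: (8c xor d7) xor 6c = 5b xor 6c = 37
byte 4: (fe xor 24) xor 69 = da xor 69 = b3
byte 5: (f5 xor 7e) xor 6e = 8b xor 6e = e5
byte 6: (95 xor 41) xor 20 = d4 xor 20 = f4
byte 7: (65 xor e6) xor 74 = 83 xor 74 = f7
byte 8: (95 xor 20) xor 68 = b5 xor 68 = dd

f5dfaf37b3e5f4f7dd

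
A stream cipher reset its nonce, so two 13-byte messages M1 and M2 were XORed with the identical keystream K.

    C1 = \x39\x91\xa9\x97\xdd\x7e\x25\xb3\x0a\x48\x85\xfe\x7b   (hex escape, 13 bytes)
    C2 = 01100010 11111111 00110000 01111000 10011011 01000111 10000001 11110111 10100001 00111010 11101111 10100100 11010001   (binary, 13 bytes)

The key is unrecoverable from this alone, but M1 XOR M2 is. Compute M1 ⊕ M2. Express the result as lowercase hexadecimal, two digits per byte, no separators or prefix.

C1 ⊕ C2 = (M1 ⊕ K) ⊕ (M2 ⊕ K) = M1 ⊕ M2 — the shared key cancels under XOR.
 57 XOR  98 =  91
145 XOR 255 = 110
169 XOR  48 = 153
151 XOR 120 = 239
221 XOR 155 =  70
126 XOR  71 =  57
 37 XOR 129 = 164
179 XOR 247 =  68
 10 XOR 161 = 171
 72 XOR  58 = 114
133 XOR 239 = 106
254 XOR 164 =  90
123 XOR 209 = 170

5b6e99ef4639a444ab726a5aaa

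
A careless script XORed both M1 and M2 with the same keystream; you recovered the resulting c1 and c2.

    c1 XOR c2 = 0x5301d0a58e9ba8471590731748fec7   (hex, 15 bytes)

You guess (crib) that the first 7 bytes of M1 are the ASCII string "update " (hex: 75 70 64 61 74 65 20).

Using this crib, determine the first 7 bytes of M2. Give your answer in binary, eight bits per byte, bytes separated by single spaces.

00100110 01110001 10110100 11000100 11111010 11111110 10001000

Since c1 ⊕ c2 = M1 ⊕ M2, XORing with the guessed M1 bytes yields the corresponding M2 bytes: M2 = (c1 ⊕ c2) ⊕ M1.
01010011 ^ 01110101 = 00100110
00000001 ^ 01110000 = 01110001
11010000 ^ 01100100 = 10110100
10100101 ^ 01100001 = 11000100
10001110 ^ 01110100 = 11111010
10011011 ^ 01100101 = 11111110
10101000 ^ 00100000 = 10001000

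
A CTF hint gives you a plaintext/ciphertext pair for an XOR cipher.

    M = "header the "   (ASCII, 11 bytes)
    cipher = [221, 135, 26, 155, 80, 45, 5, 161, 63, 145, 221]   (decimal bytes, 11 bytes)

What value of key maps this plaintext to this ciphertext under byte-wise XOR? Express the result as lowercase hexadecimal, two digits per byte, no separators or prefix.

Since cipher = M ⊕ key, XORing both sides with M gives key = M ⊕ cipher.
01101000 XOR 11011101 = 10110101
01100101 XOR 10000111 = 11100010
01100001 XOR 00011010 = 01111011
01100100 XOR 10011011 = 11111111
01100101 XOR 01010000 = 00110101
01110010 XOR 00101101 = 01011111
00100000 XOR 00000101 = 00100101
01110100 XOR 10100001 = 11010101
01101000 XOR 00111111 = 01010111
01100101 XOR 10010001 = 11110100
00100000 XOR 11011101 = 11111101

b5e27bff355f25d557f4fd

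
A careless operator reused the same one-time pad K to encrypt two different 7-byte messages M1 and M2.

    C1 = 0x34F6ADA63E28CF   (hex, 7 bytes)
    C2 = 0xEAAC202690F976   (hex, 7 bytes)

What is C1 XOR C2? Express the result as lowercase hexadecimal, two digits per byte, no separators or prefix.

C1 ⊕ C2 = (M1 ⊕ K) ⊕ (M2 ⊕ K) = M1 ⊕ M2 — the shared key cancels under XOR.
 52 ^ 234 = 222
246 ^ 172 =  90
173 ^  32 = 141
166 ^  38 = 128
 62 ^ 144 = 174
 40 ^ 249 = 209
207 ^ 118 = 185

de5a8d80aed1b9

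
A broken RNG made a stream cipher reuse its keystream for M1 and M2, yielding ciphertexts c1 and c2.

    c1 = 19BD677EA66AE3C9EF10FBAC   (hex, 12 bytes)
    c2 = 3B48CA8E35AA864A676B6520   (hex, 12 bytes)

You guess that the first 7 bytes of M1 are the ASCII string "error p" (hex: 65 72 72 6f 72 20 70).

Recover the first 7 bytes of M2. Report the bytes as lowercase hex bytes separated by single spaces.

47 87 df 9f e1 e0 15

First, c1 ⊕ c2 = (M1 ⊕ K) ⊕ (M2 ⊕ K) = M1 ⊕ M2, so the key drops out. Then M2 = (M1 ⊕ M2) ⊕ M1 over the first 7 bytes.
byte 0: (19 xor 3b) xor 65 = 22 xor 65 = 47
byte 1: (bd xor 48) xor 72 = f5 xor 72 = 87
byte 2: (67 xor ca) xor 72 = ad xor 72 = df
byte 3: (7e xor 8e) xor 6f = f0 xor 6f = 9f
byte 4: (a6 xor 35) xor 72 = 93 xor 72 = e1
byte 5: (6a xor aa) xor 20 = c0 xor 20 = e0
byte 6: (e3 xor 86) xor 70 = 65 xor 70 = 15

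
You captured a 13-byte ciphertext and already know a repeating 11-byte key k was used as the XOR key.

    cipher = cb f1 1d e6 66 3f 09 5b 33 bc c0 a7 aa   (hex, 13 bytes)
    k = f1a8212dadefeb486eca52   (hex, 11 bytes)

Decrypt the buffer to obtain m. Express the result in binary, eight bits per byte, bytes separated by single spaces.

00111010 01011001 00111100 11001011 11001011 11010000 11100010 00010011 01011101 01110110 10010010 01010110 00000010

The 11-byte key repeats, so the effective keystream is f1 a8 21 2d ad ef eb 48 6e ca 52 f1 a8.
byte 0: 203 XOR 241 =  58
byte 1: 241 XOR 168 =  89
byte 2:  29 XOR  33 =  60
byte 3: 230 XOR  45 = 203
byte 4: 102 XOR 173 = 203
byte 5:  63 XOR 239 = 208
byte 6:   9 XOR 235 = 226
byte 7:  91 XOR  72 =  19
byte 8:  51 XOR 110 =  93
byte 9: 188 XOR 202 = 118
byte 10: 192 XOR  82 = 146
byte 11: 167 XOR 241 =  86
byte 12: 170 XOR 168 =   2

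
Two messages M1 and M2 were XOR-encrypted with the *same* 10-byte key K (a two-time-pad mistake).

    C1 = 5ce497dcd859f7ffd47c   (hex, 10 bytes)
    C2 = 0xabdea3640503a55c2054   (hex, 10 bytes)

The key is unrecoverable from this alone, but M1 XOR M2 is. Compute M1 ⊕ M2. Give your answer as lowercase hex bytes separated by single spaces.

f7 3a 34 b8 dd 5a 52 a3 f4 28

C1 ⊕ C2 = (M1 ⊕ K) ⊕ (M2 ⊕ K) = M1 ⊕ M2 — the shared key cancels under XOR.
byte 0:  92 xor 171 = 247
byte 1: 228 xor 222 =  58
byte 2: 151 xor 163 =  52
byte 3: 220 xor 100 = 184
byte 4: 216 xor   5 = 221
byte 5:  89 xor   3 =  90
byte 6: 247 xor 165 =  82
byte 7: 255 xor  92 = 163
byte 8: 212 xor  32 = 244
byte 9: 124 xor  84 =  40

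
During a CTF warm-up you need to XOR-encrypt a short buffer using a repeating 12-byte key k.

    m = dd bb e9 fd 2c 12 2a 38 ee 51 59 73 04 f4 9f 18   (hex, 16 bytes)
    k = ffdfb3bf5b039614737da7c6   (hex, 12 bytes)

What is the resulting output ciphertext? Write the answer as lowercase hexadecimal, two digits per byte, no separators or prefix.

22645a427711bc2c9d2cfeb5fb2b2ca7

The 12-byte key repeats, so the effective keystream is ff df b3 bf 5b 03 96 14 73 7d a7 c6 ff df b3 bf.
byte 0: dd ^ ff = 22
byte 1: bb ^ df = 64
byte 2: e9 ^ b3 = 5a
byte 3: fd ^ bf = 42
byte 4: 2c ^ 5b = 77
byte 5: 12 ^ 03 = 11
byte 6: 2a ^ 96 = bc
byte 7: 38 ^ 14 = 2c
byte 8: ee ^ 73 = 9d
byte 9: 51 ^ 7d = 2c
byte 10: 59 ^ a7 = fe
byte 11: 73 ^ c6 = b5
byte 12: 04 ^ ff = fb
byte 13: f4 ^ df = 2b
byte 14: 9f ^ b3 = 2c
byte 15: 18 ^ bf = a7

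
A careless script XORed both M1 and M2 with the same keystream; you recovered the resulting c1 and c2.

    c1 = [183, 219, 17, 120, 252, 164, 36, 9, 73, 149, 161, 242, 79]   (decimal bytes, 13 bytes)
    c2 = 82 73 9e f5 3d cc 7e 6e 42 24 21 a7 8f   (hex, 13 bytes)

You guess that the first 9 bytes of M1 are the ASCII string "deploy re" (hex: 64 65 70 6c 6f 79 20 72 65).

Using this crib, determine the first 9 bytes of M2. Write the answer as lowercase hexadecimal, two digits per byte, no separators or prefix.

First, c1 ⊕ c2 = (M1 ⊕ K) ⊕ (M2 ⊕ K) = M1 ⊕ M2, so the key drops out. Then M2 = (M1 ⊕ M2) ⊕ M1 over the first 9 bytes.
byte 0: (b7 ^ 82) ^ 64 = 35 ^ 64 = 51
byte 1: (db ^ 73) ^ 65 = a8 ^ 65 = cd
byte 2: (11 ^ 9e) ^ 70 = 8f ^ 70 = ff
byte 3: (78 ^ f5) ^ 6c = 8d ^ 6c = e1
byte 4: (fc ^ 3d) ^ 6f = c1 ^ 6f = ae
byte 5: (a4 ^ cc) ^ 79 = 68 ^ 79 = 11
byte 6: (24 ^ 7e) ^ 20 = 5a ^ 20 = 7a
byte 7: (09 ^ 6e) ^ 72 = 67 ^ 72 = 15
byte 8: (49 ^ 42) ^ 65 = 0b ^ 65 = 6e

51cdffe1ae117a156e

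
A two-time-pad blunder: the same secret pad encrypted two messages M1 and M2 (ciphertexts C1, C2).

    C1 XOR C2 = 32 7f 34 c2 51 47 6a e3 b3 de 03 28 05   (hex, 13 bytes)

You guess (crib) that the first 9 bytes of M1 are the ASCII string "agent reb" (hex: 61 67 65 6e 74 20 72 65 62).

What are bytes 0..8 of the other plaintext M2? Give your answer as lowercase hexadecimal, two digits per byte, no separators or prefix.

531851ac25671886d1

Since C1 ⊕ C2 = M1 ⊕ M2, XORing with the guessed M1 bytes yields the corresponding M2 bytes: M2 = (C1 ⊕ C2) ⊕ M1.
32 XOR 61 = 53
7f XOR 67 = 18
34 XOR 65 = 51
c2 XOR 6e = ac
51 XOR 74 = 25
47 XOR 20 = 67
6a XOR 72 = 18
e3 XOR 65 = 86
b3 XOR 62 = d1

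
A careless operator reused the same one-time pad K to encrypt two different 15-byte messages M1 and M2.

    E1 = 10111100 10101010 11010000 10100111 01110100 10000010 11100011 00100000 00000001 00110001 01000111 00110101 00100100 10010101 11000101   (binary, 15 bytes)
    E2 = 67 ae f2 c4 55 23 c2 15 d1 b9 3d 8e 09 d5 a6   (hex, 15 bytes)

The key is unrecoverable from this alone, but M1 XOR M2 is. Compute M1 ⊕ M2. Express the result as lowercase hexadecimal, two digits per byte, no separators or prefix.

E1 ⊕ E2 = (M1 ⊕ K) ⊕ (M2 ⊕ K) = M1 ⊕ M2 — the shared key cancels under XOR.
10111100 ⊕ 01100111 = 11011011
10101010 ⊕ 10101110 = 00000100
11010000 ⊕ 11110010 = 00100010
10100111 ⊕ 11000100 = 01100011
01110100 ⊕ 01010101 = 00100001
10000010 ⊕ 00100011 = 10100001
11100011 ⊕ 11000010 = 00100001
00100000 ⊕ 00010101 = 00110101
00000001 ⊕ 11010001 = 11010000
00110001 ⊕ 10111001 = 10001000
01000111 ⊕ 00111101 = 01111010
00110101 ⊕ 10001110 = 10111011
00100100 ⊕ 00001001 = 00101101
10010101 ⊕ 11010101 = 01000000
11000101 ⊕ 10100110 = 01100011

db04226321a12135d0887abb2d4063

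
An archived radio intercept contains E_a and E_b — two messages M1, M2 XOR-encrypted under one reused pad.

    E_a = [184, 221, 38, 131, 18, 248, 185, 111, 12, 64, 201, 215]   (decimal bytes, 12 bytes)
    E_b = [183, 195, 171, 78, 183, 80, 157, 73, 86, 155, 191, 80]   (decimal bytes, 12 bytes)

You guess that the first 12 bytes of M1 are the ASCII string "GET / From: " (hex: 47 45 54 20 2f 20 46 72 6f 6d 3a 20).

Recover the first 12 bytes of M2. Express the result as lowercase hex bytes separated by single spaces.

48 5b d9 ed 8a 88 62 54 35 b6 4c a7

First, E_a ⊕ E_b = (M1 ⊕ K) ⊕ (M2 ⊕ K) = M1 ⊕ M2, so the key drops out. Then M2 = (M1 ⊕ M2) ⊕ M1 over the first 12 bytes.
byte 0: (b8 ⊕ b7) ⊕ 47 = 0f ⊕ 47 = 48
byte 1: (dd ⊕ c3) ⊕ 45 = 1e ⊕ 45 = 5b
byte 2: (26 ⊕ ab) ⊕ 54 = 8d ⊕ 54 = d9
byte 3: (83 ⊕ 4e) ⊕ 20 = cd ⊕ 20 = ed
byte 4: (12 ⊕ b7) ⊕ 2f = a5 ⊕ 2f = 8a
byte 5: (f8 ⊕ 50) ⊕ 20 = a8 ⊕ 20 = 88
byte 6: (b9 ⊕ 9d) ⊕ 46 = 24 ⊕ 46 = 62
byte 7: (6f ⊕ 49) ⊕ 72 = 26 ⊕ 72 = 54
byte 8: (0c ⊕ 56) ⊕ 6f = 5a ⊕ 6f = 35
byte 9: (40 ⊕ 9b) ⊕ 6d = db ⊕ 6d = b6
byte 10: (c9 ⊕ bf) ⊕ 3a = 76 ⊕ 3a = 4c
byte 11: (d7 ⊕ 50) ⊕ 20 = 87 ⊕ 20 = a7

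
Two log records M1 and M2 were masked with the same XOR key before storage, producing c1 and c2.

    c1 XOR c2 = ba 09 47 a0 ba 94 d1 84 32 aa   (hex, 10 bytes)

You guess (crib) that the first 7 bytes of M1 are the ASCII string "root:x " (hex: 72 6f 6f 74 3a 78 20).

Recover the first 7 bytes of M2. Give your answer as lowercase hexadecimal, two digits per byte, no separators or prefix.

c86628d480ecf1

Since c1 ⊕ c2 = M1 ⊕ M2, XORing with the guessed M1 bytes yields the corresponding M2 bytes: M2 = (c1 ⊕ c2) ⊕ M1.
byte 0: ba ⊕ 72 = c8
byte 1: 09 ⊕ 6f = 66
byte 2: 47 ⊕ 6f = 28
byte 3: a0 ⊕ 74 = d4
byte 4: ba ⊕ 3a = 80
byte 5: 94 ⊕ 78 = ec
byte 6: d1 ⊕ 20 = f1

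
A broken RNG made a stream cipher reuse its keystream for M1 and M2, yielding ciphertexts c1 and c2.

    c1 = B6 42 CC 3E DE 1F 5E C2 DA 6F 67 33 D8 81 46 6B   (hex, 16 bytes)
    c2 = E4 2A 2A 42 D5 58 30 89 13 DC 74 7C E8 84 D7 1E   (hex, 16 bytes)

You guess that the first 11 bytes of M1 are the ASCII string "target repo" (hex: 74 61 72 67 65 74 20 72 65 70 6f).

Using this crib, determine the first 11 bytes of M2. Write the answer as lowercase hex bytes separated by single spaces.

26 09 94 1b 6e 33 4e 39 ac c3 7c

First, c1 ⊕ c2 = (M1 ⊕ K) ⊕ (M2 ⊕ K) = M1 ⊕ M2, so the key drops out. Then M2 = (M1 ⊕ M2) ⊕ M1 over the first 11 bytes.
byte 0: (b6 ⊕ e4) ⊕ 74 = 52 ⊕ 74 = 26
byte 1: (42 ⊕ 2a) ⊕ 61 = 68 ⊕ 61 = 09
byte 2: (cc ⊕ 2a) ⊕ 72 = e6 ⊕ 72 = 94
byte 3: (3e ⊕ 42) ⊕ 67 = 7c ⊕ 67 = 1b
byte 4: (de ⊕ d5) ⊕ 65 = 0b ⊕ 65 = 6e
byte 5: (1f ⊕ 58) ⊕ 74 = 47 ⊕ 74 = 33
byte 6: (5e ⊕ 30) ⊕ 20 = 6e ⊕ 20 = 4e
byte 7: (c2 ⊕ 89) ⊕ 72 = 4b ⊕ 72 = 39
byte 8: (da ⊕ 13) ⊕ 65 = c9 ⊕ 65 = ac
byte 9: (6f ⊕ dc) ⊕ 70 = b3 ⊕ 70 = c3
byte 10: (67 ⊕ 74) ⊕ 6f = 13 ⊕ 6f = 7c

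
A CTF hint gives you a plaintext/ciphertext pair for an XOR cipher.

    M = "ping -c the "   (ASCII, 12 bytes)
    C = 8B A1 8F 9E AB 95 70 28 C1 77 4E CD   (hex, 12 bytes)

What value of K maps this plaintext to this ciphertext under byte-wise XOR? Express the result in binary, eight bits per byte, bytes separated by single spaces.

Since C = M ⊕ K, XORing both sides with M gives K = M ⊕ C.
byte 0: 70 ⊕ 8b = fb
byte 1: 69 ⊕ a1 = c8
byte 2: 6e ⊕ 8f = e1
byte 3: 67 ⊕ 9e = f9
byte 4: 20 ⊕ ab = 8b
byte 5: 2d ⊕ 95 = b8
byte 6: 63 ⊕ 70 = 13
byte 7: 20 ⊕ 28 = 08
byte 8: 74 ⊕ c1 = b5
byte 9: 68 ⊕ 77 = 1f
byte 10: 65 ⊕ 4e = 2b
byte 11: 20 ⊕ cd = ed

11111011 11001000 11100001 11111001 10001011 10111000 00010011 00001000 10110101 00011111 00101011 11101101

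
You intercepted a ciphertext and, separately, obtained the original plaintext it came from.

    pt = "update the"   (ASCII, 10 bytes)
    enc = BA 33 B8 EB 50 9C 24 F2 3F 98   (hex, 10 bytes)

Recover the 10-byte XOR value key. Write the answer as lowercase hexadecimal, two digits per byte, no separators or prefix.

Since enc = pt ⊕ key, XORing both sides with pt gives key = pt ⊕ enc.
01110101 ^ 10111010 = 11001111
01110000 ^ 00110011 = 01000011
01100100 ^ 10111000 = 11011100
01100001 ^ 11101011 = 10001010
01110100 ^ 01010000 = 00100100
01100101 ^ 10011100 = 11111001
00100000 ^ 00100100 = 00000100
01110100 ^ 11110010 = 10000110
01101000 ^ 00111111 = 01010111
01100101 ^ 10011000 = 11111101

cf43dc8a24f9048657fd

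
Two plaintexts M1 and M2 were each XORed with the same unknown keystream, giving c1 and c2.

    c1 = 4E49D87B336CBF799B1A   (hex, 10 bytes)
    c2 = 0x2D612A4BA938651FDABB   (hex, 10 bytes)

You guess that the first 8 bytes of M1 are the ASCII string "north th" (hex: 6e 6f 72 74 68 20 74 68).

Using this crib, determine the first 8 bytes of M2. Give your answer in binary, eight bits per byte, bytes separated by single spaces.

First, c1 ⊕ c2 = (M1 ⊕ K) ⊕ (M2 ⊕ K) = M1 ⊕ M2, so the key drops out. Then M2 = (M1 ⊕ M2) ⊕ M1 over the first 8 bytes.
byte 0: (4e ^ 2d) ^ 6e = 63 ^ 6e = 0d
byte 1: (49 ^ 61) ^ 6f = 28 ^ 6f = 47
byte 2: (d8 ^ 2a) ^ 72 = f2 ^ 72 = 80
byte 3: (7b ^ 4b) ^ 74 = 30 ^ 74 = 44
byte 4: (33 ^ a9) ^ 68 = 9a ^ 68 = f2
byte 5: (6c ^ 38) ^ 20 = 54 ^ 20 = 74
byte 6: (bf ^ 65) ^ 74 = da ^ 74 = ae
byte 7: (79 ^ 1f) ^ 68 = 66 ^ 68 = 0e

00001101 01000111 10000000 01000100 11110010 01110100 10101110 00001110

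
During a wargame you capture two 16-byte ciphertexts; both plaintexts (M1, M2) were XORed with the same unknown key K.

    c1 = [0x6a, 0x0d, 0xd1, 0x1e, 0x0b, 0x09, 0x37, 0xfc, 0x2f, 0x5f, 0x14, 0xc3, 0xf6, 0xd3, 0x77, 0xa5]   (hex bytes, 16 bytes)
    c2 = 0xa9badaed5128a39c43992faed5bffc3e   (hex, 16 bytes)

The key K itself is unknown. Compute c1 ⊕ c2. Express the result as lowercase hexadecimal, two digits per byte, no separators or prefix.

c1 ⊕ c2 = (M1 ⊕ K) ⊕ (M2 ⊕ K) = M1 ⊕ M2 — the shared key cancels under XOR.
106 ⊕ 169 = 195
 13 ⊕ 186 = 183
209 ⊕ 218 =  11
 30 ⊕ 237 = 243
 11 ⊕  81 =  90
  9 ⊕  40 =  33
 55 ⊕ 163 = 148
252 ⊕ 156 =  96
 47 ⊕  67 = 108
 95 ⊕ 153 = 198
 20 ⊕  47 =  59
195 ⊕ 174 = 109
246 ⊕ 213 =  35
211 ⊕ 191 = 108
119 ⊕ 252 = 139
165 ⊕  62 = 155

c3b70bf35a2194606cc63b6d236c8b9b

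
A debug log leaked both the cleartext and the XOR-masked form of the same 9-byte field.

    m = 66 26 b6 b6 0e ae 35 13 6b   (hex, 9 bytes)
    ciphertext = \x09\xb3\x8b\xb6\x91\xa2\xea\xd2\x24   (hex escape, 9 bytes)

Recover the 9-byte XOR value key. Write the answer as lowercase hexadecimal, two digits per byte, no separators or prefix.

6f953d009f0cdfc14f

Since ciphertext = m ⊕ key, XORing both sides with m gives key = m ⊕ ciphertext.
01100110 ⊕ 00001001 = 01101111
00100110 ⊕ 10110011 = 10010101
10110110 ⊕ 10001011 = 00111101
10110110 ⊕ 10110110 = 00000000
00001110 ⊕ 10010001 = 10011111
10101110 ⊕ 10100010 = 00001100
00110101 ⊕ 11101010 = 11011111
00010011 ⊕ 11010010 = 11000001
01101011 ⊕ 00100100 = 01001111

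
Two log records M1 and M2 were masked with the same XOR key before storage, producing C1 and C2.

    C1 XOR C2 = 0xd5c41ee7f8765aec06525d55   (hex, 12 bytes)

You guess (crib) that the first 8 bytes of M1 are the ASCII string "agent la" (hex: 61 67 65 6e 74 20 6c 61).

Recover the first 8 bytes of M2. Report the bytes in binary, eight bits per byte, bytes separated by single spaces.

10110100 10100011 01111011 10001001 10001100 01010110 00110110 10001101

Since C1 ⊕ C2 = M1 ⊕ M2, XORing with the guessed M1 bytes yields the corresponding M2 bytes: M2 = (C1 ⊕ C2) ⊕ M1.
byte 0: 213 xor  97 = 180
byte 1: 196 xor 103 = 163
byte 2:  30 xor 101 = 123
byte 3: 231 xor 110 = 137
byte 4: 248 xor 116 = 140
byte 5: 118 xor  32 =  86
byte 6:  90 xor 108 =  54
byte 7: 236 xor  97 = 141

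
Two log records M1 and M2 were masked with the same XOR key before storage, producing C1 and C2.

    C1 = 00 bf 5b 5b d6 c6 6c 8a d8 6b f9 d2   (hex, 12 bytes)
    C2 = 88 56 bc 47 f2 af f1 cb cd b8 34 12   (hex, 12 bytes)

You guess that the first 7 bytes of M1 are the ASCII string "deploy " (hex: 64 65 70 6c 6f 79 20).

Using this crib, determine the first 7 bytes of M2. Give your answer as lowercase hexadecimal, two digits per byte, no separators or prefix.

First, C1 ⊕ C2 = (M1 ⊕ K) ⊕ (M2 ⊕ K) = M1 ⊕ M2, so the key drops out. Then M2 = (M1 ⊕ M2) ⊕ M1 over the first 7 bytes.
byte 0: (00 ^ 88) ^ 64 = 88 ^ 64 = ec
byte 1: (bf ^ 56) ^ 65 = e9 ^ 65 = 8c
byte 2: (5b ^ bc) ^ 70 = e7 ^ 70 = 97
byte 3: (5b ^ 47) ^ 6c = 1c ^ 6c = 70
byte 4: (d6 ^ f2) ^ 6f = 24 ^ 6f = 4b
byte 5: (c6 ^ af) ^ 79 = 69 ^ 79 = 10
byte 6: (6c ^ f1) ^ 20 = 9d ^ 20 = bd

ec8c97704b10bd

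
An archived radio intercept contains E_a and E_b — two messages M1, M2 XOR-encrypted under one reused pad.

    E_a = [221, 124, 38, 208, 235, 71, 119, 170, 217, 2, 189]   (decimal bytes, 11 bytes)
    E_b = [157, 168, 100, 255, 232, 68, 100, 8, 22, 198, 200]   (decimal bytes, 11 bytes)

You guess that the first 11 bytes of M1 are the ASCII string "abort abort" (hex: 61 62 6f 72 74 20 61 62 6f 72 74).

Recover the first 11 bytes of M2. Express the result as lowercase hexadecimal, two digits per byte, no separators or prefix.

21b62d5d772372c0a0b601

First, E_a ⊕ E_b = (M1 ⊕ K) ⊕ (M2 ⊕ K) = M1 ⊕ M2, so the key drops out. Then M2 = (M1 ⊕ M2) ⊕ M1 over the first 11 bytes.
byte 0: (dd XOR 9d) XOR 61 = 40 XOR 61 = 21
byte 1: (7c XOR a8) XOR 62 = d4 XOR 62 = b6
byte 2: (26 XOR 64) XOR 6f = 42 XOR 6f = 2d
byte 3: (d0 XOR ff) XOR 72 = 2f XOR 72 = 5d
byte 4: (eb XOR e8) XOR 74 = 03 XOR 74 = 77
byte 5: (47 XOR 44) XOR 20 = 03 XOR 20 = 23
byte 6: (77 XOR 64) XOR 61 = 13 XOR 61 = 72
byte 7: (aa XOR 08) XOR 62 = a2 XOR 62 = c0
byte 8: (d9 XOR 16) XOR 6f = cf XOR 6f = a0
byte 9: (02 XOR c6) XOR 72 = c4 XOR 72 = b6
byte 10: (bd XOR c8) XOR 74 = 75 XOR 74 = 01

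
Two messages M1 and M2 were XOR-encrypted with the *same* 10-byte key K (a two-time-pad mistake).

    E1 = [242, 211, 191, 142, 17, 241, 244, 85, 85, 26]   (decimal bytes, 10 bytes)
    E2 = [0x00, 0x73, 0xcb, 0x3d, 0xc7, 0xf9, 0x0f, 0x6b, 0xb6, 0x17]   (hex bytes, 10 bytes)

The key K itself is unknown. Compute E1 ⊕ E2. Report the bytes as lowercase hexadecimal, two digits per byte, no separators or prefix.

f2a074b3d608fb3ee30d

E1 ⊕ E2 = (M1 ⊕ K) ⊕ (M2 ⊕ K) = M1 ⊕ M2 — the shared key cancels under XOR.
byte 0: 242 ^   0 = 242
byte 1: 211 ^ 115 = 160
byte 2: 191 ^ 203 = 116
byte 3: 142 ^  61 = 179
byte 4:  17 ^ 199 = 214
byte 5: 241 ^ 249 =   8
byte 6: 244 ^  15 = 251
byte 7:  85 ^ 107 =  62
byte 8:  85 ^ 182 = 227
byte 9:  26 ^  23 =  13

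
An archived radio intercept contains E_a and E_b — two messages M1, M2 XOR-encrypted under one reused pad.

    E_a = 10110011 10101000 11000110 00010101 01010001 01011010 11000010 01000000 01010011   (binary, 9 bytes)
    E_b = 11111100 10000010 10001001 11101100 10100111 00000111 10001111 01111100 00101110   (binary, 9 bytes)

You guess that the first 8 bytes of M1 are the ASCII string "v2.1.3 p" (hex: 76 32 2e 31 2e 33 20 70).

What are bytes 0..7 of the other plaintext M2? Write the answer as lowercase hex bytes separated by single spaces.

39 18 61 c8 d8 6e 6d 4c

First, E_a ⊕ E_b = (M1 ⊕ K) ⊕ (M2 ⊕ K) = M1 ⊕ M2, so the key drops out. Then M2 = (M1 ⊕ M2) ⊕ M1 over the first 8 bytes.
byte 0: (b3 ^ fc) ^ 76 = 4f ^ 76 = 39
byte 1: (a8 ^ 82) ^ 32 = 2a ^ 32 = 18
byte 2: (c6 ^ 89) ^ 2e = 4f ^ 2e = 61
byte 3: (15 ^ ec) ^ 31 = f9 ^ 31 = c8
byte 4: (51 ^ a7) ^ 2e = f6 ^ 2e = d8
byte 5: (5a ^ 07) ^ 33 = 5d ^ 33 = 6e
byte 6: (c2 ^ 8f) ^ 20 = 4d ^ 20 = 6d
byte 7: (40 ^ 7c) ^ 70 = 3c ^ 70 = 4c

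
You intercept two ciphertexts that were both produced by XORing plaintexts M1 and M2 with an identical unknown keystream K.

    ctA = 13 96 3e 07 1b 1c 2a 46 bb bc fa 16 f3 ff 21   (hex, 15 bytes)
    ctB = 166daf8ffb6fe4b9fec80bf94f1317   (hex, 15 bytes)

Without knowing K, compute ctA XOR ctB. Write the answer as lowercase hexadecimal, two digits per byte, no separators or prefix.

ctA ⊕ ctB = (M1 ⊕ K) ⊕ (M2 ⊕ K) = M1 ⊕ M2 — the shared key cancels under XOR.
13 ^ 16 = 05
96 ^ 6d = fb
3e ^ af = 91
07 ^ 8f = 88
1b ^ fb = e0
1c ^ 6f = 73
2a ^ e4 = ce
46 ^ b9 = ff
bb ^ fe = 45
bc ^ c8 = 74
fa ^ 0b = f1
16 ^ f9 = ef
f3 ^ 4f = bc
ff ^ 13 = ec
21 ^ 17 = 36

05fb9188e073ceff4574f1efbcec36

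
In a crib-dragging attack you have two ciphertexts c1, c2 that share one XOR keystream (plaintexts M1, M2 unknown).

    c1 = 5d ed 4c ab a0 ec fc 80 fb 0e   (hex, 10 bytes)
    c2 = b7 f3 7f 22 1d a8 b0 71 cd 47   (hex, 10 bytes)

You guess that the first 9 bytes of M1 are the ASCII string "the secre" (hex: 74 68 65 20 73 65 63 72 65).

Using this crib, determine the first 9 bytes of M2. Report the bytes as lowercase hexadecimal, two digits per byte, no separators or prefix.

9e7656a9ce212f8353

First, c1 ⊕ c2 = (M1 ⊕ K) ⊕ (M2 ⊕ K) = M1 ⊕ M2, so the key drops out. Then M2 = (M1 ⊕ M2) ⊕ M1 over the first 9 bytes.
byte 0: (5d XOR b7) XOR 74 = ea XOR 74 = 9e
byte 1: (ed XOR f3) XOR 68 = 1e XOR 68 = 76
byte 2: (4c XOR 7f) XOR 65 = 33 XOR 65 = 56
byte 3: (ab XOR 22) XOR 20 = 89 XOR 20 = a9
byte 4: (a0 XOR 1d) XOR 73 = bd XOR 73 = ce
byte 5: (ec XOR a8) XOR 65 = 44 XOR 65 = 21
byte 6: (fc XOR b0) XOR 63 = 4c XOR 63 = 2f
byte 7: (80 XOR 71) XOR 72 = f1 XOR 72 = 83
byte 8: (fb XOR cd) XOR 65 = 36 XOR 65 = 53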